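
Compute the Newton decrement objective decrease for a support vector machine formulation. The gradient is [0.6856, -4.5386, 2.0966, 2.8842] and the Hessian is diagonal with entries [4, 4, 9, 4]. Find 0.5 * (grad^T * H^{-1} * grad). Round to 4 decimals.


Step 1: H is diagonal, so H^(-1) * g = [0.1714, -1.1347, 0.233, 0.7211].
Step 2: g^T H^(-1) g = sum_i g_i^2 / H_ii
  = (0.6856)^2/4 + (-4.5386)^2/4 + (2.0966)^2/9 + (2.8842)^2/4
  = 0.1175 + 5.1497 + 0.4884 + 2.0797 = 7.8353
Step 3: Objective decrease = 0.5 * g^T H^(-1) g = 3.9177


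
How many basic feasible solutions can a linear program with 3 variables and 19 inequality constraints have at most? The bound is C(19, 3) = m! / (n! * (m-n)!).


Each vertex corresponds to some choice of n active constraints out of m, so the number of vertices is at most C(m, n) = m! / (n!(m-n)!).
m = 19, n = 3
Numerator: 19 * 18 * 17
Denominator: 3! = 6
C(19, 3) = 969


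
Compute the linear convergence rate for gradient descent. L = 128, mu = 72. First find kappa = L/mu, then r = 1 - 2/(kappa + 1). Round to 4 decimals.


Step 1: Compute the condition number.
kappa = L/mu = 128/72 = 1.7778
Step 2: Compute the convergence rate.
r = 1 - 2/(kappa + 1) = 1 - 2*mu/(L + mu) = (L - mu)/(L + mu) = 56/200 = 0.28


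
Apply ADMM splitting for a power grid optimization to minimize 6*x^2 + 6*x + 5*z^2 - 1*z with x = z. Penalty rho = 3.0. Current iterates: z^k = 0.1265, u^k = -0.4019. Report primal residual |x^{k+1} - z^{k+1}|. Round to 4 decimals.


ADMM iteration with rho = 3.0, z^k = 0.1265, u^k = -0.4019
Step 1: x-update.
Minimize 6*x^2 + 6*x + (3.0/2)*(x - 0.1265 - 0.4019)^2
FOC: (2*6 + 3.0)*x = -6 + 3.0*(0.1265 + 0.4019)
x^{k+1} = -0.2943
Step 2: z-update.
Minimize 5*z^2 - 1*z + (3.0/2)*(-0.2943 - z - 0.4019)^2
FOC: (2*5 + 3.0)*z = 1 + 3.0*(-0.2943 - 0.4019)
z^{k+1} = -0.0837
Step 3: u-update.
u^{k+1} = -0.4019 - 0.2943 + 0.0837 = -0.6125
Step 4: Primal residual = |-0.2943 + 0.0837| = 0.2106


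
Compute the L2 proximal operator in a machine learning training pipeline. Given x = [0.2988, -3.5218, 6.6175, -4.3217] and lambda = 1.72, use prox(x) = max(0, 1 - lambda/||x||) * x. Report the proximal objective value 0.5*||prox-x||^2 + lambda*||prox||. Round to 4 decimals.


Step 1: Compute ||x||.
||x|| = 8.658
Step 2: Compute scaling factor.
scale = max(0, 1 - 1.72/8.658) = 0.8013
Step 3: prox(x) = [0.2394, -2.8222, 5.3029, -3.4631]
||prox(x)|| = 6.938
Step 4: Proximal objective.
0.5*||prox-x||^2 = 1.4792
lambda*||prox|| = 11.9334
Total = 13.4125


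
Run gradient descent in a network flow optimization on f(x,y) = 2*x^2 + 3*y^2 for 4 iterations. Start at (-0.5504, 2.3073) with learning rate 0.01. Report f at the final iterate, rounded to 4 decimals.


Gradient descent on f(x,y) = 2*x^2 + 3*y^2.
Starting point: (-0.5504, 2.3073), alpha = 0.01
Step 1: grad_x = 2*2*-0.5504 = -2.2016, grad_y = 2*3*2.3073 = 13.8438
  x_1 = -0.5504 - 0.01*-2.2016 = -0.5284
  y_1 = 2.3073 - 0.01*13.8438 = 2.1689
Step 2: grad_x = 2*2*-0.5284 = -2.1135, grad_y = 2*3*2.1689 = 13.0132
  x_2 = -0.5284 - 0.01*-2.1135 = -0.5072
  y_2 = 2.1689 - 0.01*13.0132 = 2.0387
Step 3: grad_x = 2*2*-0.5072 = -2.029, grad_y = 2*3*2.0387 = 12.2324
  x_3 = -0.5072 - 0.01*-2.029 = -0.487
  y_3 = 2.0387 - 0.01*12.2324 = 1.9164
Step 4: grad_x = 2*2*-0.487 = -1.9478, grad_y = 2*3*1.9164 = 11.4984
  x_4 = -0.487 - 0.01*-1.9478 = -0.4675
  y_4 = 1.9164 - 0.01*11.4984 = 1.8014
f(-0.4675, 1.8014) = 2*(-0.4675)^2 + 3*1.8014^2 = 10.1724


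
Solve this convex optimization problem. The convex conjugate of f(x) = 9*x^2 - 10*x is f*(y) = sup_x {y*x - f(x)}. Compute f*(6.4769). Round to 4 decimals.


f*(y) = sup_x {y*x - a*x^2 - b*x} = sup_x {(y-b)*x - a*x^2}
FOC: (y - b) - 2a*x = 0 => x* = (y - b)/(2a)
x* = (6.4769 + 10)/(2*9) = 0.9154
f*(6.4769) = (y-b)^2/(4a) = (6.4769 + 10)^2/(4*9)
= 271.4882/36 = 7.5413


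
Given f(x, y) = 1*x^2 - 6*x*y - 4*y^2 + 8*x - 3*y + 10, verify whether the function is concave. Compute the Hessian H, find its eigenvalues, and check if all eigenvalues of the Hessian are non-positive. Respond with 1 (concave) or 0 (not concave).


The Hessian of f(x,y) = 1*x^2 - 6*x*y - 4*y^2 + 8*x - 3*y + 10 is:
H = [[2, -6], [-6, -8]]
Trace = 2 - 8 = -6
Determinant = 2*-8 - (-6)^2 = -52
Discriminant = (-6)^2 - 4*-52 = 244.0
Eigenvalues: lambda_1 = -10.8102, lambda_2 = 4.8102
The function is not concave.

0


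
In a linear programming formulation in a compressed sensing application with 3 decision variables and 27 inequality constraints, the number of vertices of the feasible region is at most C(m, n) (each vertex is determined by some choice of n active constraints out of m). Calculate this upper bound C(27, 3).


Each vertex corresponds to some choice of n active constraints out of m, so the number of vertices is at most C(m, n) = m! / (n!(m-n)!).
m = 27, n = 3
Numerator: 27 * 26 * 25
Denominator: 3! = 6
C(27, 3) = 2925


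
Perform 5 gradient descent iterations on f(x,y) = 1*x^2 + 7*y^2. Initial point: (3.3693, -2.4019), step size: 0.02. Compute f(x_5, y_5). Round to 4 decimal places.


Gradient descent on f(x,y) = 1*x^2 + 7*y^2.
Starting point: (3.3693, -2.4019), alpha = 0.02
Step 1: grad_x = 2*1*3.3693 = 6.7386, grad_y = 2*7*-2.4019 = -33.6266
  x_1 = 3.3693 - 0.02*6.7386 = 3.2345
  y_1 = -2.4019 - 0.02*-33.6266 = -1.7294
Step 2: grad_x = 2*1*3.2345 = 6.4691, grad_y = 2*7*-1.7294 = -24.2112
  x_2 = 3.2345 - 0.02*6.4691 = 3.1051
  y_2 = -1.7294 - 0.02*-24.2112 = -1.2451
Step 3: grad_x = 2*1*3.1051 = 6.2103, grad_y = 2*7*-1.2451 = -17.432
  x_3 = 3.1051 - 0.02*6.2103 = 2.9809
  y_3 = -1.2451 - 0.02*-17.432 = -0.8965
Step 4: grad_x = 2*1*2.9809 = 5.9619, grad_y = 2*7*-0.8965 = -12.5511
  x_4 = 2.9809 - 0.02*5.9619 = 2.8617
  y_4 = -0.8965 - 0.02*-12.5511 = -0.6455
Step 5: grad_x = 2*1*2.8617 = 5.7234, grad_y = 2*7*-0.6455 = -9.0368
  x_5 = 2.8617 - 0.02*5.7234 = 2.7472
  y_5 = -0.6455 - 0.02*-9.0368 = -0.4647
f(2.7472, -0.4647) = 1*2.7472^2 + 7*(-0.4647)^2 = 9.0592


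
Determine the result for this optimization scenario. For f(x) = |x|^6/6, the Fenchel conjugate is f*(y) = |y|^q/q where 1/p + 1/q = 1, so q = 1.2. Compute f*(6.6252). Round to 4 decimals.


The conjugate exponent q satisfies 1/p + 1/q = 1.
p = 6, so q = 6/(6 - 1) = 1.2
|y|^q = 6.6252^1.2 = 9.6703
f*(6.6252) = 9.6703 / 1.2 = 8.0586


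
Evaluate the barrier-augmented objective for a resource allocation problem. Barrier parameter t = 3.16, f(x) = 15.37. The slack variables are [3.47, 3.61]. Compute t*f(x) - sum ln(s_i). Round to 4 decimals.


Step 1: Compute log-barrier.
ln values: [1.2442, 1.2837]
phi = -(1.2442 + 1.2837) = -2.5279
Step 2: Compute augmented objective.
t*f(x) = 3.16*15.37 = 48.5692
Total = 48.5692 - 2.5279 = 46.0413


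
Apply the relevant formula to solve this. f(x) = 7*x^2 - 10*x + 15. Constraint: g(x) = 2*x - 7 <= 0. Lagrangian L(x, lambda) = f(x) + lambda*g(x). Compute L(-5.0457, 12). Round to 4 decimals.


Step 1: Evaluate f(x).
f(-5.0457) = 7*(-5.0457)^2 - 10*(-5.0457) + 15 = 243.6706
Step 2: Evaluate g(x).
g(-5.0457) = 2*-5.0457 - 7 = -17.0914
Step 3: Compute Lagrangian.
L = 243.6706 + 12*-17.0914 = 38.5738


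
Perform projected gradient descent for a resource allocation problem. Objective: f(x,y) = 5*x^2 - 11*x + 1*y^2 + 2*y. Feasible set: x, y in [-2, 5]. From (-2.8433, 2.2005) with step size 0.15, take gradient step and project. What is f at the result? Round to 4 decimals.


Step 1: Compute gradient at (-2.8433, 2.2005).
grad_x = 2*5*-2.8433 - 11 = -39.433
grad_y = 2*1*2.2005 + 2 = 6.401
Step 2: Gradient step.
x_raw = -2.8433 - 0.15*-39.433 = 3.0717
y_raw = 2.2005 - 0.15*6.401 = 1.2404
Step 3: Project onto [-2, 5].
x_proj = clip(3.0717) = 3.0717
y_proj = clip(1.2404) = 1.2404
Step 4: Evaluate f.
f(3.0717, 1.2404) = 17.4062


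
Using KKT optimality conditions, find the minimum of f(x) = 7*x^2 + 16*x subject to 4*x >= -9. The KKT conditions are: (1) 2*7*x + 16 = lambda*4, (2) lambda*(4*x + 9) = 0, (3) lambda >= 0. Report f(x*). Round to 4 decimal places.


Step 1: Try lambda = 0 (constraint inactive).
Stationarity: 2*7*x + 16 = 0
x* = -16/(2*7) = -8/7 = -1.1429 (rounded; the exact value -8/7 is used below)
Check constraint: 4*-1.1429 = -4.5716 >= -9 -- satisfied.
Step 2: Compute optimal value.
f(x*) = 7*(-8/7)^2 + 16*(-8/7) = -9.1429


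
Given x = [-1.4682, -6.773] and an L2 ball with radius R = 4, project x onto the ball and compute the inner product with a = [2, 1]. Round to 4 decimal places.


Step 1: Compute ||x|| (intermediates to 6 decimals).
||x|| = sqrt((-1.4682)^2 + (-6.773)^2) = 6.930306
Step 2: Project.
Since ||x|| > R, scale = R/||x|| = 4/6.930306 = 0.577175, proj(x) = scale * x
proj(x) = [-0.847408, -3.909206]
Step 3: Dot product.
a^T * proj(x) = 2*(-0.847408) + 1*(-3.909206) = -5.604


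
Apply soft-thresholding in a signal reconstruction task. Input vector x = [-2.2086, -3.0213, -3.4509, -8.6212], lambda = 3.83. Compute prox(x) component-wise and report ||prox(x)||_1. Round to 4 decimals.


Soft-thresholding with lambda = 3.83:
prox(-2.2086) = sign(-2.2086)*max(|-2.2086| - 3.83, 0) = 0.0
prox(-3.0213) = sign(-3.0213)*max(|-3.0213| - 3.83, 0) = 0.0
prox(-3.4509) = sign(-3.4509)*max(|-3.4509| - 3.83, 0) = 0.0
prox(-8.6212) = sign(-8.6212)*max(|-8.6212| - 3.83, 0) = -4.7912
prox(x) = [0.0, 0.0, 0.0, -4.7912]
||prox(x)||_1 = 0.0 + 0.0 + 0.0 + 4.7912 = 4.7912


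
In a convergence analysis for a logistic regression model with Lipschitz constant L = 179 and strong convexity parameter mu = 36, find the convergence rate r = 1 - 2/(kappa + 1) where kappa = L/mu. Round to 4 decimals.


Step 1: Compute the condition number.
kappa = L/mu = 179/36 = 4.9722
Step 2: Compute the convergence rate.
r = 1 - 2/(kappa + 1) = 1 - 2*mu/(L + mu) = (L - mu)/(L + mu) = 143/215 = 0.6651


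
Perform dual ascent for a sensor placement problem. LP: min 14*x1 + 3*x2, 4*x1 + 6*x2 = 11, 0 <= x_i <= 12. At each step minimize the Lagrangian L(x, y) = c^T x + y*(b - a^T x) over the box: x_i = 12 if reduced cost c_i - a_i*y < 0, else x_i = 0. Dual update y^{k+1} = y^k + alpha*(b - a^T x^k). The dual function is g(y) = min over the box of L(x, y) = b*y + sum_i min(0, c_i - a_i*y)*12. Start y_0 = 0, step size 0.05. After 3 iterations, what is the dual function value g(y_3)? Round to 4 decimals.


Dual ascent for LP: min 14*x1 + 3*x2, 4*x1 + 6*x2 = 11, 0 <= x_i <= 12
Step 1: y^k = 0.0, reduced costs: (14.0, 3.0)
  x^k = (0.0, 0.0), subgradient = b - a^T x = 11.0
  y^{k+1} = 0.0 + 0.05*11.0 = 0.55
Step 2: y^k = 0.55, reduced costs: (11.8, -0.3)
  x^k = (0.0, 12.0), subgradient = b - a^T x = -61.0
  y^{k+1} = 0.55 + 0.05*-61.0 = -2.5
Step 3: y^k = -2.5, reduced costs: (24.0, 18.0)
  x^k = (0.0, 0.0), subgradient = b - a^T x = 11.0
  y^{k+1} = -2.5 + 0.05*11.0 = -1.95
Dual objective at y_3 = -1.95: reduced costs (21.8, 14.7), box minimizer x = (0.0, 0.0)
g(y_3) = b*y + (c1 - a1*y)*x1 + (c2 - a2*y)*x2 = 11*(-1.95) + 21.8*0.0 + 14.7*0.0 = -21.45 + 0.0 + 0.0 = -21.45


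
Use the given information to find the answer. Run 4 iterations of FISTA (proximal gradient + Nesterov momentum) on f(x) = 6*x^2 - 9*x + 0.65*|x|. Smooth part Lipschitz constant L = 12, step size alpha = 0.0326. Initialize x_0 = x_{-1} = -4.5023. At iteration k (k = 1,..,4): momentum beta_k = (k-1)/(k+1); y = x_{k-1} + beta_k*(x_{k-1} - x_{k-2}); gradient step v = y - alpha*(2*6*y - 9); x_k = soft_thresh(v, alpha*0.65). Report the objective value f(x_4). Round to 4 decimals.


FISTA on f(x) = 6*x^2 - 9*x + 0.65*|x|
L = 12, alpha = 0.0326
Iteration 1: beta = 0.0, y = -4.5023 + 0.0*(-4.5023 + 4.5023) = -4.5023
  grad(y) = -63.0276, v = y - alpha*grad = -2.4476
  prox(v) = soft_thresh(-2.4476, 0.0212) = -2.4264
Iteration 2: beta = 0.3333, y = -2.4264 + 0.3333*(-2.4264 + 4.5023) = -1.7344
  grad(y) = -29.8134, v = y - alpha*grad = -0.7625
  prox(v) = soft_thresh(-0.7625, 0.0212) = -0.7413
Iteration 3: beta = 0.5, y = -0.7413 + 0.5*(-0.7413 + 2.4264) = 0.1012
  grad(y) = -7.7857, v = y - alpha*grad = 0.355
  prox(v) = soft_thresh(0.355, 0.0212) = 0.3338
Iteration 4: beta = 0.6, y = 0.3338 + 0.6*(0.3338 + 0.7413) = 0.9789
  grad(y) = 2.7469, v = y - alpha*grad = 0.8894
  prox(v) = soft_thresh(0.8894, 0.0212) = 0.8682
f(x_4) = 6*0.8682^2 - 9*0.8682 + 0.65*|0.8682| = -2.7269


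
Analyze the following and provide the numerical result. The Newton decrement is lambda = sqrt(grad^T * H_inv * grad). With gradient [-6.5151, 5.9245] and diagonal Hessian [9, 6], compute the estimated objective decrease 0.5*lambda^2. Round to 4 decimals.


Step 1: H is diagonal, so H^(-1) * g = [-0.7239, 0.9874].
Step 2: g^T H^(-1) g = sum_i g_i^2 / H_ii
  = (-6.5151)^2/9 + (5.9245)^2/6
  = 4.7163 + 5.85 = 10.5662
Step 3: Objective decrease = 0.5 * g^T H^(-1) g = 5.2831


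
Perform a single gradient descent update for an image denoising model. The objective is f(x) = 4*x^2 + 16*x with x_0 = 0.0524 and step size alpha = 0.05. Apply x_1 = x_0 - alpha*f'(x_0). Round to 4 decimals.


We compute the gradient at x_0 and apply the update.
f'(x) = 8*x + 16
f'(0.0524) = 8*0.0524 + 16 = 16.4192
x_1 = 0.0524 - 0.05*16.4192 = -0.7686


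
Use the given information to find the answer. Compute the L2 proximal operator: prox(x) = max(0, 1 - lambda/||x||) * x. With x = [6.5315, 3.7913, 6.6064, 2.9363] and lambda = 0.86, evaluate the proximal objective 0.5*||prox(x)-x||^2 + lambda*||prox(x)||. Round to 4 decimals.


Step 1: Compute ||x||.
||x|| = 10.4547
Step 2: Compute scaling factor.
scale = max(0, 1 - 0.86/10.4547) = 0.9177
Step 3: prox(x) = [5.9942, 3.4794, 6.063, 2.6948]
||prox(x)|| = 9.5947
Step 4: Proximal objective.
0.5*||prox-x||^2 = 0.3698
lambda*||prox|| = 8.2514
Total = 8.6212


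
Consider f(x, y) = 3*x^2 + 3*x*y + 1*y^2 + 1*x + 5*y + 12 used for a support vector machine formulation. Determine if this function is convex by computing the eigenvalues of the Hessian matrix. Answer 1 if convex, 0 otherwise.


The Hessian of f(x,y) = 3*x^2 + 3*x*y + 1*y^2 + 1*x + 5*y + 12 is:
H = [[6, 3], [3, 2]]
Trace = 6 + 2 = 8
Determinant = 6*2 - (3)^2 = 3
Discriminant = (8)^2 - 4*3 = 52.0
Eigenvalues: lambda_1 = 0.3944, lambda_2 = 7.6056
The function is convex.

1


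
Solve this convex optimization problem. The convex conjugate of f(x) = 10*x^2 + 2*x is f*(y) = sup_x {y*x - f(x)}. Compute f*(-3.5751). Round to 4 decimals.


f*(y) = sup_x {y*x - a*x^2 - b*x} = sup_x {(y-b)*x - a*x^2}
FOC: (y - b) - 2a*x = 0 => x* = (y - b)/(2a)
x* = (-3.5751 - 2)/(2*10) = -0.2788
f*(-3.5751) = (y-b)^2/(4a) = (-3.5751 - 2)^2/(4*10)
= 31.0817/40 = 0.777


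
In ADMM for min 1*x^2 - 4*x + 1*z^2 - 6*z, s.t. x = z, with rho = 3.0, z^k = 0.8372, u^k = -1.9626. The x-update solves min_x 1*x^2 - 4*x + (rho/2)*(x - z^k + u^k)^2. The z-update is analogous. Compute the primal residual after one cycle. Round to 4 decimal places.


ADMM iteration with rho = 3.0, z^k = 0.8372, u^k = -1.9626
Step 1: x-update.
Minimize 1*x^2 - 4*x + (3.0/2)*(x - 0.8372 - 1.9626)^2
FOC: (2*1 + 3.0)*x = 4 + 3.0*(0.8372 + 1.9626)
x^{k+1} = 2.4799
Step 2: z-update.
Minimize 1*z^2 - 6*z + (3.0/2)*(2.4799 - z - 1.9626)^2
FOC: (2*1 + 3.0)*z = 6 + 3.0*(2.4799 - 1.9626)
z^{k+1} = 1.5104
Step 3: u-update.
u^{k+1} = -1.9626 + 2.4799 - 1.5104 = -0.9931
Step 4: Primal residual = |2.4799 - 1.5104| = 0.9695


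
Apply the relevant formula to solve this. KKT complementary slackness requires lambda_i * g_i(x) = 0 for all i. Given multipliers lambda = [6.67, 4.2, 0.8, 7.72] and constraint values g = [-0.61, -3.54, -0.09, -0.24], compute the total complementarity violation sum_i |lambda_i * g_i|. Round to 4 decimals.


KKT complementary slackness check:
lambda_1 * g_1 = 6.67 * -0.61 = -4.0687
lambda_2 * g_2 = 4.2 * -3.54 = -14.868
lambda_3 * g_3 = 0.8 * -0.09 = -0.072
lambda_4 * g_4 = 7.72 * -0.24 = -1.8528
Total violation = 4.0687 + 14.868 + 0.072 + 1.8528 = 20.8615


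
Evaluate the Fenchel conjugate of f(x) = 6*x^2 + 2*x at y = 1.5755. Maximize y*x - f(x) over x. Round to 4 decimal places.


f*(y) = sup_x {y*x - a*x^2 - b*x} = sup_x {(y-b)*x - a*x^2}
FOC: (y - b) - 2a*x = 0 => x* = (y - b)/(2a)
x* = (1.5755 - 2)/(2*6) = -0.0354
f*(1.5755) = (y-b)^2/(4a) = (1.5755 - 2)^2/(4*6)
= 0.1802/24 = 0.0075


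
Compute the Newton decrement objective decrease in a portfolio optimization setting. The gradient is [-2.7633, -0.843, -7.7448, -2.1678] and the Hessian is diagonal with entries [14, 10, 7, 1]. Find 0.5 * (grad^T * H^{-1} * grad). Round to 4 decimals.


Step 1: H is diagonal, so H^(-1) * g = [-0.1974, -0.0843, -1.1064, -2.1678].
Step 2: g^T H^(-1) g = sum_i g_i^2 / H_ii
  = (-2.7633)^2/14 + (-0.843)^2/10 + (-7.7448)^2/7 + (-2.1678)^2/1
  = 0.5454 + 0.0711 + 8.5688 + 4.6994 = 13.8847
Step 3: Objective decrease = 0.5 * g^T H^(-1) g = 6.9423


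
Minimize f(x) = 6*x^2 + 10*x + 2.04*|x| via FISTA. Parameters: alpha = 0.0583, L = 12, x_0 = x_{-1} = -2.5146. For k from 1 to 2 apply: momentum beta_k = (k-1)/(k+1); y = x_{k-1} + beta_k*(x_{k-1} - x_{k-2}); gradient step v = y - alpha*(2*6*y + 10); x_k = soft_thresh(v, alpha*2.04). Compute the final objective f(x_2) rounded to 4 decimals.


FISTA on f(x) = 6*x^2 + 10*x + 2.04*|x|
L = 12, alpha = 0.0583
Iteration 1: beta = 0.0, y = -2.5146 + 0.0*(-2.5146 + 2.5146) = -2.5146
  grad(y) = -20.1752, v = y - alpha*grad = -1.3384
  prox(v) = soft_thresh(-1.3384, 0.1189) = -1.2195
Iteration 2: beta = 0.3333, y = -1.2195 + 0.3333*(-1.2195 + 2.5146) = -0.7877
  grad(y) = 0.5471, v = y - alpha*grad = -0.8196
  prox(v) = soft_thresh(-0.8196, 0.1189) = -0.7007
f(x_2) = 6*(-0.7007)^2 + 10*(-0.7007) + 2.04*|-0.7007| = -2.6317


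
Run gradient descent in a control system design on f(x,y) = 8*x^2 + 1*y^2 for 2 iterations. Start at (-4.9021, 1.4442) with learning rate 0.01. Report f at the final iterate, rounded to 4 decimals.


Gradient descent on f(x,y) = 8*x^2 + 1*y^2.
Starting point: (-4.9021, 1.4442), alpha = 0.01
Step 1: grad_x = 2*8*-4.9021 = -78.4336, grad_y = 2*1*1.4442 = 2.8884
  x_1 = -4.9021 - 0.01*-78.4336 = -4.1178
  y_1 = 1.4442 - 0.01*2.8884 = 1.4153
Step 2: grad_x = 2*8*-4.1178 = -65.8842, grad_y = 2*1*1.4153 = 2.8306
  x_2 = -4.1178 - 0.01*-65.8842 = -3.4589
  y_2 = 1.4153 - 0.01*2.8306 = 1.387
f(-3.4589, 1.387) = 8*(-3.4589)^2 + 1*1.387^2 = 97.6369


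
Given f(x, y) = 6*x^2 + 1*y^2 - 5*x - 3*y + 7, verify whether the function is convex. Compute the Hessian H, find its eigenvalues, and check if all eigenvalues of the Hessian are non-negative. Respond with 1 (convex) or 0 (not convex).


The Hessian of f(x,y) = 6*x^2 + 1*y^2 - 5*x - 3*y + 7 is:
H = [[12, 0], [0, 2]]
Trace = 12 + 2 = 14
Determinant = 12*2 - (0)^2 = 24
Discriminant = (14)^2 - 4*24 = 100.0
Eigenvalues: lambda_1 = 2.0, lambda_2 = 12.0
The function is convex.

1


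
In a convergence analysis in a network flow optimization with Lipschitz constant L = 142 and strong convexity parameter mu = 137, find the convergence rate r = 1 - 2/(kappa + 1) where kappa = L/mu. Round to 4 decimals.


Step 1: Compute the condition number.
kappa = L/mu = 142/137 = 1.0365
Step 2: Compute the convergence rate.
r = 1 - 2/(kappa + 1) = 1 - 2*mu/(L + mu) = (L - mu)/(L + mu) = 5/279 = 0.0179


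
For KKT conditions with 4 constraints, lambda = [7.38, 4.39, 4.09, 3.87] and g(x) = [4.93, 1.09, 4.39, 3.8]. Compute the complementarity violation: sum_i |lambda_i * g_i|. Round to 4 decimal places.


KKT complementary slackness check:
lambda_1 * g_1 = 7.38 * 4.93 = 36.3834
lambda_2 * g_2 = 4.39 * 1.09 = 4.7851
lambda_3 * g_3 = 4.09 * 4.39 = 17.9551
lambda_4 * g_4 = 3.87 * 3.8 = 14.706
Total violation = 36.3834 + 4.7851 + 17.9551 + 14.706 = 73.8296


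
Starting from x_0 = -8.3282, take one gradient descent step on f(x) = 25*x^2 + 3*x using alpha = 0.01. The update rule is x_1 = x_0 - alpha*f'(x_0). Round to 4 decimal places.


We compute the gradient at x_0 and apply the update.
f'(x) = 50*x + 3
f'(-8.3282) = 50*-8.3282 + 3 = -413.41
x_1 = -8.3282 - 0.01*-413.41 = -4.1941


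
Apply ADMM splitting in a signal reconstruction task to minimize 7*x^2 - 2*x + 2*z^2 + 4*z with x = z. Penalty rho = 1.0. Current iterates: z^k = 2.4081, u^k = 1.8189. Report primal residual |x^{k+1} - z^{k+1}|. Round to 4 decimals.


ADMM iteration with rho = 1.0, z^k = 2.4081, u^k = 1.8189
Step 1: x-update.
Minimize 7*x^2 - 2*x + (1.0/2)*(x - 2.4081 + 1.8189)^2
FOC: (2*7 + 1.0)*x = 2 + 1.0*(2.4081 - 1.8189)
x^{k+1} = 0.1726
Step 2: z-update.
Minimize 2*z^2 + 4*z + (1.0/2)*(0.1726 - z + 1.8189)^2
FOC: (2*2 + 1.0)*z = -4 + 1.0*(0.1726 + 1.8189)
z^{k+1} = -0.4017
Step 3: u-update.
u^{k+1} = 1.8189 + 0.1726 + 0.4017 = 2.3932
Step 4: Primal residual = |0.1726 + 0.4017| = 0.5743


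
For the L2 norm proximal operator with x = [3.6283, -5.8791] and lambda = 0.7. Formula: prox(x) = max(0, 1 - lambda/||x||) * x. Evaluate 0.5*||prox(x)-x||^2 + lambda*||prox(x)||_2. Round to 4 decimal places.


Step 1: Compute ||x||.
||x|| = 6.9086
Step 2: Compute scaling factor.
scale = max(0, 1 - 0.7/6.9086) = 0.8987
Step 3: prox(x) = [3.2607, -5.2834]
||prox(x)|| = 6.2086
Step 4: Proximal objective.
0.5*||prox-x||^2 = 0.245
lambda*||prox|| = 4.346
Total = 4.591


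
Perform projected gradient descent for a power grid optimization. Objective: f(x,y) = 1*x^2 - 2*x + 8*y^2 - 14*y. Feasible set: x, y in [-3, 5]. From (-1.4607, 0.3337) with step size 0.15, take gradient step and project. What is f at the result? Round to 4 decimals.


Step 1: Compute gradient at (-1.4607, 0.3337).
grad_x = 2*1*-1.4607 - 2 = -4.9214
grad_y = 2*8*0.3337 - 14 = -8.6608
Step 2: Gradient step.
x_raw = -1.4607 - 0.15*-4.9214 = -0.7225
y_raw = 0.3337 - 0.15*-8.6608 = 1.6328
Step 3: Project onto [-3, 5].
x_proj = clip(-0.7225) = -0.7225
y_proj = clip(1.6328) = 1.6328
Step 4: Evaluate f.
f(-0.7225, 1.6328) = 0.4363


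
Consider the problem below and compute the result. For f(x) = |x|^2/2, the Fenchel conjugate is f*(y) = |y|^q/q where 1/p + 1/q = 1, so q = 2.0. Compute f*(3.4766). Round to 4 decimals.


The conjugate exponent q satisfies 1/p + 1/q = 1.
p = 2, so q = 2/(2 - 1) = 2.0
|y|^q = 3.4766^2.0 = 12.0867
f*(3.4766) = 12.0867 / 2.0 = 6.0434


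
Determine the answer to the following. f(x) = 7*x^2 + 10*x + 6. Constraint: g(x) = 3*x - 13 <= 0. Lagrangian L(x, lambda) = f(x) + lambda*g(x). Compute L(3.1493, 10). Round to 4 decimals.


Step 1: Evaluate f(x).
f(3.1493) = 7*3.1493^2 + 10*3.1493 + 6 = 106.9196
Step 2: Evaluate g(x).
g(3.1493) = 3*3.1493 - 13 = -3.5521
Step 3: Compute Lagrangian.
L = 106.9196 + 10*-3.5521 = 71.3986


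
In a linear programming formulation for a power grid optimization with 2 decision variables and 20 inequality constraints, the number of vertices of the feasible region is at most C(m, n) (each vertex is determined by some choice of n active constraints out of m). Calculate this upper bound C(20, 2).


Each vertex corresponds to some choice of n active constraints out of m, so the number of vertices is at most C(m, n) = m! / (n!(m-n)!).
m = 20, n = 2
Numerator: 20 * 19
Denominator: 2! = 2
C(20, 2) = 190


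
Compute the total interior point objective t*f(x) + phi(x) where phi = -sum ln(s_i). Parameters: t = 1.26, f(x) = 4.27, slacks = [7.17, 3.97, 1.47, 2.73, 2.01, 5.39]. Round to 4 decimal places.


Step 1: Compute log-barrier.
ln values: [1.9699, 1.3788, 0.3853, 1.0043, 0.6981, 1.6845]
phi = -(1.9699 + 1.3788 + 0.3853 + 1.0043 + 0.6981 + 1.6845) = -7.1209
Step 2: Compute augmented objective.
t*f(x) = 1.26*4.27 = 5.3802
Total = 5.3802 - 7.1209 = -1.7407


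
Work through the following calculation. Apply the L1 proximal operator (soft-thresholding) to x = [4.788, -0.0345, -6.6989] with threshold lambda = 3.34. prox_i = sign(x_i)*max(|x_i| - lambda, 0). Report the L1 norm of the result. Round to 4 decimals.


Soft-thresholding with lambda = 3.34:
prox(4.788) = sign(4.788)*max(|4.788| - 3.34, 0) = 1.448
prox(-0.0345) = sign(-0.0345)*max(|-0.0345| - 3.34, 0) = 0.0
prox(-6.6989) = sign(-6.6989)*max(|-6.6989| - 3.34, 0) = -3.3589
prox(x) = [1.448, 0.0, -3.3589]
||prox(x)||_1 = 1.448 + 0.0 + 3.3589 = 4.8069


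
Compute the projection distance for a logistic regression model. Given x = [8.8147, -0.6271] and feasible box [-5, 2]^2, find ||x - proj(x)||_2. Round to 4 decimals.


Project each component onto [-5, 2].
clip(8.8147) = 2.0, clip(-0.6271) = -0.6271
Projection = [2.0, -0.6271]
Squared diffs: [46.4401, 0.0]
Distance = sqrt(46.4401) = 6.8147


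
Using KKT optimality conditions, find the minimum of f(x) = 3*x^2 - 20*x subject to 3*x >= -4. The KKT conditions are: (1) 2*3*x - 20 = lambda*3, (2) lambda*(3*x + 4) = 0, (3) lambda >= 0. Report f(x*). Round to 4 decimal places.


Step 1: Try lambda = 0 (constraint inactive).
Stationarity: 2*3*x - 20 = 0
x* = 20/(2*3) = 10/3 = 3.3333 (rounded; the exact value 10/3 is used below)
Check constraint: 3*3.3333 = 9.9999 >= -4 -- satisfied.
Step 2: Compute optimal value.
f(x*) = 3*(10/3)^2 - 20*(10/3) = -33.3333


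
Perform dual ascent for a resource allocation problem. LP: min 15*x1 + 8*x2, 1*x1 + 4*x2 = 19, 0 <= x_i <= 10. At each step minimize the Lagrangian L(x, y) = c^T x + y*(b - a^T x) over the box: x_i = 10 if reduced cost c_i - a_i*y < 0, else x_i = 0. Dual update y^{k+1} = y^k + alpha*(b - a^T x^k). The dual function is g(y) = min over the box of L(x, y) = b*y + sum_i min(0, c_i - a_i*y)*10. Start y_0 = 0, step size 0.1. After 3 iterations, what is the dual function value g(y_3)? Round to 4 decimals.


Dual ascent for LP: min 15*x1 + 8*x2, 1*x1 + 4*x2 = 19, 0 <= x_i <= 10
Step 1: y^k = 0.0, reduced costs: (15.0, 8.0)
  x^k = (0.0, 0.0), subgradient = b - a^T x = 19.0
  y^{k+1} = 0.0 + 0.1*19.0 = 1.9
Step 2: y^k = 1.9, reduced costs: (13.1, 0.4)
  x^k = (0.0, 0.0), subgradient = b - a^T x = 19.0
  y^{k+1} = 1.9 + 0.1*19.0 = 3.8
Step 3: y^k = 3.8, reduced costs: (11.2, -7.2)
  x^k = (0.0, 10.0), subgradient = b - a^T x = -21.0
  y^{k+1} = 3.8 + 0.1*-21.0 = 1.7
Dual objective at y_3 = 1.7: reduced costs (13.3, 1.2), box minimizer x = (0.0, 0.0)
g(y_3) = b*y + (c1 - a1*y)*x1 + (c2 - a2*y)*x2 = 19*1.7 + 13.3*0.0 + 1.2*0.0 = 32.3 + 0.0 + 0.0 = 32.3


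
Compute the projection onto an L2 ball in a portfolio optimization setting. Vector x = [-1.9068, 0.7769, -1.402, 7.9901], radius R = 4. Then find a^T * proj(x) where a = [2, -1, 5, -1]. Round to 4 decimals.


Step 1: Compute ||x|| (intermediates to 6 decimals).
||x|| = sqrt((-1.9068)^2 + 0.7769^2 + (-1.402)^2 + 7.9901^2) = 8.369394
Step 2: Project.
Since ||x|| > R, scale = R/||x|| = 4/8.369394 = 0.477932, proj(x) = scale * x
proj(x) = [-0.911321, 0.371305, -0.670061, 3.818724]
Step 3: Dot product.
a^T * proj(x) = 2*(-0.911321) - 1*0.371305 + 5*(-0.670061) - 1*3.818724 = -9.363


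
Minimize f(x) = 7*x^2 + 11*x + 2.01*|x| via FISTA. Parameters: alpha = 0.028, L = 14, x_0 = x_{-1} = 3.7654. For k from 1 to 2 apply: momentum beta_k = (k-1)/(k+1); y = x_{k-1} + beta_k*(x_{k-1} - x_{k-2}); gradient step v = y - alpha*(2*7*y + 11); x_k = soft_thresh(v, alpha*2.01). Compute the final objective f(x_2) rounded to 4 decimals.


FISTA on f(x) = 7*x^2 + 11*x + 2.01*|x|
L = 14, alpha = 0.028
Iteration 1: beta = 0.0, y = 3.7654 + 0.0*(3.7654 - 3.7654) = 3.7654
  grad(y) = 63.7156, v = y - alpha*grad = 1.9814
  prox(v) = soft_thresh(1.9814, 0.0563) = 1.9251
Iteration 2: beta = 0.3333, y = 1.9251 + 0.3333*(1.9251 - 3.7654) = 1.3116
  grad(y) = 29.363, v = y - alpha*grad = 0.4895
  prox(v) = soft_thresh(0.4895, 0.0563) = 0.4332
f(x_2) = 7*0.4332^2 + 11*0.4332 + 2.01*|0.4332| = 6.9496


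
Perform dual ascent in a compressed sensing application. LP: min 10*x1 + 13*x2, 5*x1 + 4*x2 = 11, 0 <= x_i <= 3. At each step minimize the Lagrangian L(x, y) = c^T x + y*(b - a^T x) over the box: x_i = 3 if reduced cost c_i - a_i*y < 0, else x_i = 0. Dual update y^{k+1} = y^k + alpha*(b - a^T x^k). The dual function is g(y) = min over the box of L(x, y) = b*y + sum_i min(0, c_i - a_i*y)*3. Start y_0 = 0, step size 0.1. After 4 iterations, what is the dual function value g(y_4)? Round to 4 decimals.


Dual ascent for LP: min 10*x1 + 13*x2, 5*x1 + 4*x2 = 11, 0 <= x_i <= 3
Step 1: y^k = 0.0, reduced costs: (10.0, 13.0)
  x^k = (0.0, 0.0), subgradient = b - a^T x = 11.0
  y^{k+1} = 0.0 + 0.1*11.0 = 1.1
Step 2: y^k = 1.1, reduced costs: (4.5, 8.6)
  x^k = (0.0, 0.0), subgradient = b - a^T x = 11.0
  y^{k+1} = 1.1 + 0.1*11.0 = 2.2
Step 3: y^k = 2.2, reduced costs: (-1.0, 4.2)
  x^k = (3.0, 0.0), subgradient = b - a^T x = -4.0
  y^{k+1} = 2.2 + 0.1*-4.0 = 1.8
Step 4: y^k = 1.8, reduced costs: (1.0, 5.8)
  x^k = (0.0, 0.0), subgradient = b - a^T x = 11.0
  y^{k+1} = 1.8 + 0.1*11.0 = 2.9
Dual objective at y_4 = 2.9: reduced costs (-4.5, 1.4), box minimizer x = (3.0, 0.0)
g(y_4) = b*y + (c1 - a1*y)*x1 + (c2 - a2*y)*x2 = 11*2.9 + (-4.5)*3.0 + 1.4*0.0 = 31.9 - 13.5 + 0.0 = 18.4


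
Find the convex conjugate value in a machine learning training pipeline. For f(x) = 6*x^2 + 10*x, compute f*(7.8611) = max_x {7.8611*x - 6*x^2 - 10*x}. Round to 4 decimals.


f*(y) = sup_x {y*x - a*x^2 - b*x} = sup_x {(y-b)*x - a*x^2}
FOC: (y - b) - 2a*x = 0 => x* = (y - b)/(2a)
x* = (7.8611 - 10)/(2*6) = -0.1782
f*(7.8611) = (y-b)^2/(4a) = (7.8611 - 10)^2/(4*6)
= 4.5749/24 = 0.1906


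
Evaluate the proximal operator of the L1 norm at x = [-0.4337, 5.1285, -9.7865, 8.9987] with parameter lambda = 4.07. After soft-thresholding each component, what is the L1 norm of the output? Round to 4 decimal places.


Soft-thresholding with lambda = 4.07:
prox(-0.4337) = sign(-0.4337)*max(|-0.4337| - 4.07, 0) = 0.0
prox(5.1285) = sign(5.1285)*max(|5.1285| - 4.07, 0) = 1.0585
prox(-9.7865) = sign(-9.7865)*max(|-9.7865| - 4.07, 0) = -5.7165
prox(8.9987) = sign(8.9987)*max(|8.9987| - 4.07, 0) = 4.9287
prox(x) = [0.0, 1.0585, -5.7165, 4.9287]
||prox(x)||_1 = 0.0 + 1.0585 + 5.7165 + 4.9287 = 11.7037


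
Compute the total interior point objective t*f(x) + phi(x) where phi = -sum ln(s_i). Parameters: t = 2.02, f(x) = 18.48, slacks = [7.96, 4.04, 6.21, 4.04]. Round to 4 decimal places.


Step 1: Compute log-barrier.
ln values: [2.0744, 1.3962, 1.8262, 1.3962]
phi = -(2.0744 + 1.3962 + 1.8262 + 1.3962) = -6.6931
Step 2: Compute augmented objective.
t*f(x) = 2.02*18.48 = 37.3296
Total = 37.3296 - 6.6931 = 30.6365


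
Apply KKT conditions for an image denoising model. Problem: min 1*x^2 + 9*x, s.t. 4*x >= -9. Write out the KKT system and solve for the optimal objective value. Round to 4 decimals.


Step 1: Try lambda = 0 (constraint inactive).
x_unc = -9/(2*1) = -4.5
Check: 4*-4.5 = -18.0 < -9 -- violated!
Step 2: Constraint must be active: 4*x = -9
x* = -9/4 = -2.25
lambda = (2*1*(-2.25) + 9)/4 = 1.125
Step 3: Compute optimal value.
f(x*) = 1*(-2.25)^2 + 9*(-2.25) = -15.1875


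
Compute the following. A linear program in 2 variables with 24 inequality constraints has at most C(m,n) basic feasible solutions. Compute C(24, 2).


Each vertex corresponds to some choice of n active constraints out of m, so the number of vertices is at most C(m, n) = m! / (n!(m-n)!).
m = 24, n = 2
Numerator: 24 * 23
Denominator: 2! = 2
C(24, 2) = 276


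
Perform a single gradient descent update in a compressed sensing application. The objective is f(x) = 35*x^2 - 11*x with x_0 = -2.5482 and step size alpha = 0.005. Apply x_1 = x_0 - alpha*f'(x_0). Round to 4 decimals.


We compute the gradient at x_0 and apply the update.
f'(x) = 70*x - 11
f'(-2.5482) = 70*-2.5482 - 11 = -189.374
x_1 = -2.5482 - 0.005*-189.374 = -1.6013


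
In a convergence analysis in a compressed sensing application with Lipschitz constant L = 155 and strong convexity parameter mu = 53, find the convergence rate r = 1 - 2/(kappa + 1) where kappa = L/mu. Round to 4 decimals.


Step 1: Compute the condition number.
kappa = L/mu = 155/53 = 2.9245
Step 2: Compute the convergence rate.
r = 1 - 2/(kappa + 1) = 1 - 2*mu/(L + mu) = (L - mu)/(L + mu) = 102/208 = 0.4904


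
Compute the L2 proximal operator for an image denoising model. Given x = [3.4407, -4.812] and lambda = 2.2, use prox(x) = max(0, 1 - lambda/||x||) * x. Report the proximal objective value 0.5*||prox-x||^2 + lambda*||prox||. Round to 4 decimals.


Step 1: Compute ||x||.
||x|| = 5.9156
Step 2: Compute scaling factor.
scale = max(0, 1 - 2.2/5.9156) = 0.6281
Step 3: prox(x) = [2.1611, -3.0224]
||prox(x)|| = 3.7156
Step 4: Proximal objective.
0.5*||prox-x||^2 = 2.42
lambda*||prox|| = 8.1743
Total = 10.5942


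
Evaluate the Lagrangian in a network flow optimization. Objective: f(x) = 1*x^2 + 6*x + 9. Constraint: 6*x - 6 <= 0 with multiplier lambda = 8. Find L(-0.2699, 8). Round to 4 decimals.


Step 1: Evaluate f(x).
f(-0.2699) = 1*(-0.2699)^2 + 6*(-0.2699) + 9 = 7.4534
Step 2: Evaluate g(x).
g(-0.2699) = 6*-0.2699 - 6 = -7.6194
Step 3: Compute Lagrangian.
L = 7.4534 + 8*-7.6194 = -53.5018


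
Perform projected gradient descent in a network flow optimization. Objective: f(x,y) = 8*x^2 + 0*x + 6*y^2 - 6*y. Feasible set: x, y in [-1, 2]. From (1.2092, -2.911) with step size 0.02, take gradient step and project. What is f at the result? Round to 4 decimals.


Step 1: Compute gradient at (1.2092, -2.911).
grad_x = 2*8*1.2092 + 0 = 19.3472
grad_y = 2*6*-2.911 - 6 = -40.932
Step 2: Gradient step.
x_raw = 1.2092 - 0.02*19.3472 = 0.8223
y_raw = -2.911 - 0.02*-40.932 = -2.0924
Step 3: Project onto [-1, 2].
x_proj = clip(0.8223) = 0.8223
y_proj = clip(-2.0924) = -1.0
Step 4: Evaluate f.
f(0.8223, -1.0) = 17.4088


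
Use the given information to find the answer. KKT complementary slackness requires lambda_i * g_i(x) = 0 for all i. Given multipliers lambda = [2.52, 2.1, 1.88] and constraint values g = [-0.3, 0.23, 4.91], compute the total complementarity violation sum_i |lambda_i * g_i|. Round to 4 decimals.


KKT complementary slackness check:
lambda_1 * g_1 = 2.52 * -0.3 = -0.756
lambda_2 * g_2 = 2.1 * 0.23 = 0.483
lambda_3 * g_3 = 1.88 * 4.91 = 9.2308
Total violation = 0.756 + 0.483 + 9.2308 = 10.4698


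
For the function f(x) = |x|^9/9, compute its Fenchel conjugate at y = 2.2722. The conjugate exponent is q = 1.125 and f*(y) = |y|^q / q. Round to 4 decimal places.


The conjugate exponent q satisfies 1/p + 1/q = 1.
p = 9, so q = 9/(9 - 1) = 1.125
|y|^q = 2.2722^1.125 = 2.5177
f*(2.2722) = 2.5177 / 1.125 = 2.2379


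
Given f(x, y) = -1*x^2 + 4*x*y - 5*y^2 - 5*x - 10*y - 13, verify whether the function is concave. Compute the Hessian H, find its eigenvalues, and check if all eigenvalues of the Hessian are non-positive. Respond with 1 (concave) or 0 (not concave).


The Hessian of f(x,y) = -1*x^2 + 4*x*y - 5*y^2 - 5*x - 10*y - 13 is:
H = [[-2, 4], [4, -10]]
Trace = -2 - 10 = -12
Determinant = -2*-10 - (4)^2 = 4
Discriminant = (-12)^2 - 4*4 = 128.0
Eigenvalues: lambda_1 = -11.6569, lambda_2 = -0.3431
The function is concave.

1


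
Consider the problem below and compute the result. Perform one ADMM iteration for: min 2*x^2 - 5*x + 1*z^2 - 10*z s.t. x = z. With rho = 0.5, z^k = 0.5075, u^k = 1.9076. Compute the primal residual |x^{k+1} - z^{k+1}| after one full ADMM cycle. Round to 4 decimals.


ADMM iteration with rho = 0.5, z^k = 0.5075, u^k = 1.9076
Step 1: x-update.
Minimize 2*x^2 - 5*x + (0.5/2)*(x - 0.5075 + 1.9076)^2
FOC: (2*2 + 0.5)*x = 5 + 0.5*(0.5075 - 1.9076)
x^{k+1} = 0.9555
Step 2: z-update.
Minimize 1*z^2 - 10*z + (0.5/2)*(0.9555 - z + 1.9076)^2
FOC: (2*1 + 0.5)*z = 10 + 0.5*(0.9555 + 1.9076)
z^{k+1} = 4.5726
Step 3: u-update.
u^{k+1} = 1.9076 + 0.9555 - 4.5726 = -1.7095
Step 4: Primal residual = |0.9555 - 4.5726| = 3.6171


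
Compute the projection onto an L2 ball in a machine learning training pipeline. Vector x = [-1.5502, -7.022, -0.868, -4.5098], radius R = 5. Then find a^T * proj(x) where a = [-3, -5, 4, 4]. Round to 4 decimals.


Step 1: Compute ||x|| (intermediates to 6 decimals).
||x|| = sqrt((-1.5502)^2 + (-7.022)^2 + (-0.868)^2 + (-4.5098)^2) = 8.532486
Step 2: Project.
Since ||x|| > R, scale = R/||x|| = 5/8.532486 = 0.585996, proj(x) = scale * x
proj(x) = [-0.908411, -4.114864, -0.508645, -2.642725]
Step 3: Dot product.
a^T * proj(x) = -3*(-0.908411) - 5*(-4.114864) + 4*(-0.508645) + 4*(-2.642725) = 10.6941


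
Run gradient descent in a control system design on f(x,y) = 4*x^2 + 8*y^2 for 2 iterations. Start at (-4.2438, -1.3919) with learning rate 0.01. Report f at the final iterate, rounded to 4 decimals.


Gradient descent on f(x,y) = 4*x^2 + 8*y^2.
Starting point: (-4.2438, -1.3919), alpha = 0.01
Step 1: grad_x = 2*4*-4.2438 = -33.9504, grad_y = 2*8*-1.3919 = -22.2704
  x_1 = -4.2438 - 0.01*-33.9504 = -3.9043
  y_1 = -1.3919 - 0.01*-22.2704 = -1.1692
Step 2: grad_x = 2*4*-3.9043 = -31.2344, grad_y = 2*8*-1.1692 = -18.7071
  x_2 = -3.9043 - 0.01*-31.2344 = -3.592
  y_2 = -1.1692 - 0.01*-18.7071 = -0.9821
f(-3.592, -0.9821) = 4*(-3.592)^2 + 8*(-0.9821)^2 = 59.325


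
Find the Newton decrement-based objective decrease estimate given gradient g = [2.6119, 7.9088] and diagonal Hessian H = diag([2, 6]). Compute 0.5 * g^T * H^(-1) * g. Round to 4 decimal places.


Step 1: H is diagonal, so H^(-1) * g = [1.306, 1.3181].
Step 2: g^T H^(-1) g = sum_i g_i^2 / H_ii
  = (2.6119)^2/2 + (7.9088)^2/6
  = 3.411 + 10.4249 = 13.8359
Step 3: Objective decrease = 0.5 * g^T H^(-1) g = 6.9179


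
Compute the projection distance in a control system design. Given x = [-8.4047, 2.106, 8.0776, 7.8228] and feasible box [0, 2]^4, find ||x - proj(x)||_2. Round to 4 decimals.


Project each component onto [0, 2].
clip(-8.4047) = 0.0, clip(2.106) = 2.0, clip(8.0776) = 2.0, clip(7.8228) = 2.0
Projection = [0.0, 2.0, 2.0, 2.0]
Squared diffs: [70.639, 0.0112, 36.9372, 33.905]
Distance = sqrt(141.4924) = 11.8951


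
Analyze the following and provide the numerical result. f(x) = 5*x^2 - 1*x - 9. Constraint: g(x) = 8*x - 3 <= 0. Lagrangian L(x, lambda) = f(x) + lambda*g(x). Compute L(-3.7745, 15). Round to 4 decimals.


Step 1: Evaluate f(x).
f(-3.7745) = 5*(-3.7745)^2 - 1*(-3.7745) - 9 = 66.0088
Step 2: Evaluate g(x).
g(-3.7745) = 8*-3.7745 - 3 = -33.196
Step 3: Compute Lagrangian.
L = 66.0088 + 15*-33.196 = -431.9312


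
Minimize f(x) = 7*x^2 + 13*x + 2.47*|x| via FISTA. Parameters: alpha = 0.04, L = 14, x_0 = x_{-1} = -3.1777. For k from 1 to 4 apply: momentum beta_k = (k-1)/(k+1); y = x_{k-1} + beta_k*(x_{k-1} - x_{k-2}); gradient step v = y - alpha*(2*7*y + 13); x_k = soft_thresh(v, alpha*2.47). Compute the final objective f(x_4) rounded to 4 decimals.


FISTA on f(x) = 7*x^2 + 13*x + 2.47*|x|
L = 14, alpha = 0.04
Iteration 1: beta = 0.0, y = -3.1777 + 0.0*(-3.1777 + 3.1777) = -3.1777
  grad(y) = -31.4878, v = y - alpha*grad = -1.9182
  prox(v) = soft_thresh(-1.9182, 0.0988) = -1.8194
Iteration 2: beta = 0.3333, y = -1.8194 + 0.3333*(-1.8194 + 3.1777) = -1.3666
  grad(y) = -6.1326, v = y - alpha*grad = -1.1213
  prox(v) = soft_thresh(-1.1213, 0.0988) = -1.0225
Iteration 3: beta = 0.5, y = -1.0225 + 0.5*(-1.0225 + 1.8194) = -0.6241
  grad(y) = 4.263, v = y - alpha*grad = -0.7946
  prox(v) = soft_thresh(-0.7946, 0.0988) = -0.6958
Iteration 4: beta = 0.6, y = -0.6958 + 0.6*(-0.6958 + 1.0225) = -0.4998
  grad(y) = 6.0033, v = y - alpha*grad = -0.7399
  prox(v) = soft_thresh(-0.7399, 0.0988) = -0.6411
f(x_4) = 7*(-0.6411)^2 + 13*(-0.6411) + 2.47*|-0.6411| = -3.8737


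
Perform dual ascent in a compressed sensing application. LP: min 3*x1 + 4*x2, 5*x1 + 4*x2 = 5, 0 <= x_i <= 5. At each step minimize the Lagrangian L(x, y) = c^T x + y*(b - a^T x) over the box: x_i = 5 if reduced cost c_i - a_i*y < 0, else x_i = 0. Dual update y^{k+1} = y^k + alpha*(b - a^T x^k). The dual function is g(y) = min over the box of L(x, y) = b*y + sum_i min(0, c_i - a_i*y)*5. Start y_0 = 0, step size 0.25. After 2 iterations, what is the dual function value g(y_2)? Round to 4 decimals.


Dual ascent for LP: min 3*x1 + 4*x2, 5*x1 + 4*x2 = 5, 0 <= x_i <= 5
Step 1: y^k = 0.0, reduced costs: (3.0, 4.0)
  x^k = (0.0, 0.0), subgradient = b - a^T x = 5.0
  y^{k+1} = 0.0 + 0.25*5.0 = 1.25
Step 2: y^k = 1.25, reduced costs: (-3.25, -1.0)
  x^k = (5.0, 5.0), subgradient = b - a^T x = -40.0
  y^{k+1} = 1.25 + 0.25*-40.0 = -8.75
Dual objective at y_2 = -8.75: reduced costs (46.75, 39.0), box minimizer x = (0.0, 0.0)
g(y_2) = b*y + (c1 - a1*y)*x1 + (c2 - a2*y)*x2 = 5*(-8.75) + 46.75*0.0 + 39.0*0.0 = -43.75 + 0.0 + 0.0 = -43.75


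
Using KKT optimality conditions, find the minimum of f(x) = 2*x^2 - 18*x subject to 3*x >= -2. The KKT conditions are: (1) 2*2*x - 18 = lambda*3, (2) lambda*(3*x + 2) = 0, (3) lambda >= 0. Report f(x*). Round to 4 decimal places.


Step 1: Try lambda = 0 (constraint inactive).
Stationarity: 2*2*x - 18 = 0
x* = 18/(2*2) = 4.5
Check constraint: 3*4.5 = 13.5 >= -2 -- satisfied.
Step 2: Compute optimal value.
f(x*) = 2*4.5^2 - 18*4.5 = -40.5
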